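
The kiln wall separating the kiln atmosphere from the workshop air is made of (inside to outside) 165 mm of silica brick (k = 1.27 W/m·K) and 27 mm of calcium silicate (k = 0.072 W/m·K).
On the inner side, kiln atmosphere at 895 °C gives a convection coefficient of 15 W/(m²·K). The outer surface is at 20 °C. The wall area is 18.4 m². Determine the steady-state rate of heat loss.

Q ≈ 28200 W

Model the wall as resistances in series:
R_inner film = 1/(h_i·A) = 1/(15×18.4) = 0.003623 K/W
R_silica brick = L/(kA) = 0.165/(1.27×18.4) = 0.007061 K/W
R_calcium silicate = L/(kA) = 0.027/(0.072×18.4) = 0.02038 K/W
R_total = 0.03106 K/W
Q = ΔT / R_total = 875 / 0.03106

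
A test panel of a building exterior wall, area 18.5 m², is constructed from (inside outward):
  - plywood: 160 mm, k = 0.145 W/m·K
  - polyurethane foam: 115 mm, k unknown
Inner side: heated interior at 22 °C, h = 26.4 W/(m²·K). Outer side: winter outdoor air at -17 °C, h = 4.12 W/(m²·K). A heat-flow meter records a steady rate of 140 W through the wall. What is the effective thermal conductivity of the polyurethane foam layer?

k ≈ 0.0305 W/(m·K)

Using the resistance-network approach (series):
R_inner film = 1/(h_i·A) = 1/(26.4×18.5) = 0.002048 K/W
R_plywood = L/(kA) = 0.16/(0.145×18.5) = 0.05965 K/W
R_outer film = 1/(h_o·A) = 1/(4.12×18.5) = 0.01312 K/W
Sum of known resistances R_other = 0.07481 K/W
Total R = ΔT/Q = 39/140 = 0.2786 K/W
R_polyurethane foam = R_total − R_other = 0.2038 K/W
k = L/(R·A) = 0.115/(0.2038×18.5)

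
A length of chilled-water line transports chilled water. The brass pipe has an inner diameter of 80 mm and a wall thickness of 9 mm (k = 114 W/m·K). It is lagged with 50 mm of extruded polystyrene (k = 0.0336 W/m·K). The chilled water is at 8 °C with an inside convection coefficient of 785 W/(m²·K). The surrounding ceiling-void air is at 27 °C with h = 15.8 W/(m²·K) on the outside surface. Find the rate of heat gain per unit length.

Per-layer cylindrical resistances, series-summed:
R_inner film = 1/(h_i·2πr₁L) = 1/(785×2π×0.04×1) = 0.005069 K/W
R_brass pipe wall = ln(49/40)/(2π×114×1) = 2.833×10^-4 K/W
R_extruded polystyrene = ln(99/49)/(2π×0.0336×1) = 3.331 K/W
R_outer film = 1/(h_o·2πr_oL) = 1/(15.8×2π×0.099×1) = 0.1017 K/W
R_total = 3.438 K/W
Q = ΔT/R_total = 19/3.438

q′ ≈ 5.53 W/m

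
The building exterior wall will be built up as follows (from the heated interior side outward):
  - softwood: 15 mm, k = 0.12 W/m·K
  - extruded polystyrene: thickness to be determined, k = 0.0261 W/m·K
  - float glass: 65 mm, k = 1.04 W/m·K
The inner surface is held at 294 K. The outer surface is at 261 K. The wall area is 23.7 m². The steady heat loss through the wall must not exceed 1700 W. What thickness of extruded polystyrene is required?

L ≈ 7.11 mm

Series thermal resistances:
R_softwood = L/(kA) = 0.015/(0.12×23.7) = 0.005274 K/W
R_float glass = L/(kA) = 0.065/(1.04×23.7) = 0.002637 K/W
Sum of the known resistances R_other = 0.007911 K/W
Required total resistance R_tot = ΔT/Q_allow = 33/1700 = 0.01941 K/W
R_extruded polystyrene = R_tot − R_other = 0.0115 K/W
L = R·k·A = 0.0115×0.0261×23.7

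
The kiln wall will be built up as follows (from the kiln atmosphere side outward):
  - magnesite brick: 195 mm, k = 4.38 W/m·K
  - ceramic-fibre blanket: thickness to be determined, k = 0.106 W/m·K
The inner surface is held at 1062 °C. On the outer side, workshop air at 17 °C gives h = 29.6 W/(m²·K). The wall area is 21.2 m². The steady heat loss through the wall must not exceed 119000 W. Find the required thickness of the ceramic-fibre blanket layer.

L ≈ 11.4 mm

Treating each layer as a thermal resistance in series:
R_magnesite brick = L/(kA) = 0.195/(4.38×21.2) = 0.0021 K/W
R_outer film = 1/(h_o·A) = 1/(29.6×21.2) = 0.001594 K/W
Sum of the known resistances R_other = 0.003694 K/W
Required total resistance R_tot = ΔT/Q_allow = 1045/119000 = 0.008782 K/W
R_ceramic-fibre blanket = R_tot − R_other = 0.005088 K/W
L = R·k·A = 0.005088×0.106×21.2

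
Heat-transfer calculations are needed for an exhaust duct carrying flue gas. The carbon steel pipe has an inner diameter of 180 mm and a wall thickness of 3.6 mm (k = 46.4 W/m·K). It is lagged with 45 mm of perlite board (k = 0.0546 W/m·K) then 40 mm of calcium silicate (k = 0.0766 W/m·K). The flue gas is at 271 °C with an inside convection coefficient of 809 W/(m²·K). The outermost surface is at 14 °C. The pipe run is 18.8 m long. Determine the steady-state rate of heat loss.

Treating each annulus and film as a series resistance:
R_inner film = 1/(h_i·2πr₁L) = 1/(809×2π×0.09×18.8) = 1.163×10^-4 K/W
R_carbon steel pipe wall = ln(93.6/90)/(2π×46.4×18.8) = 7.156×10^-6 K/W
R_perlite board = ln(138.6/93.6)/(2π×0.0546×18.8) = 0.06087 K/W
R_calcium silicate = ln(178.6/138.6)/(2π×0.0766×18.8) = 0.02802 K/W
R_total = 0.08901 K/W
Q = ΔT/R_total = 257/0.08901

Q ≈ 2890 W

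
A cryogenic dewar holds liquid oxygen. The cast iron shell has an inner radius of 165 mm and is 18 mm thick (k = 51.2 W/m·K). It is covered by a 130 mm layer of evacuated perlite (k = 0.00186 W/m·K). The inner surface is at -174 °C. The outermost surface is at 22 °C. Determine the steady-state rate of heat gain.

Q ≈ 2.02 W

Radial (spherical) resistances in series:
R_cast iron shell = (1/0.165 − 1/0.183)/(4π×51.2) = 9.265×10^-4 K/W
R_evacuated perlite = (1/0.183 − 1/0.313)/(4π×0.00186) = 97.1 K/W
R_total = 97.1 K/W
Q = ΔT/R_total = 196/97.1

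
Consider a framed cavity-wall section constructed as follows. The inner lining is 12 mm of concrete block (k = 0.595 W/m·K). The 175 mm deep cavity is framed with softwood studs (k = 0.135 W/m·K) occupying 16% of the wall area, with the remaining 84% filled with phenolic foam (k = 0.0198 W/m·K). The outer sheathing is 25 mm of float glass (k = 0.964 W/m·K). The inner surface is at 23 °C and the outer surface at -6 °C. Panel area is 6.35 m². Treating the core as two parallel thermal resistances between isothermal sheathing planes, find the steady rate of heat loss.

Sheathing layers in series; stud and cavity paths in parallel between them.
R_inner = 0.012/(0.595×6.35) = 0.003176 K/W
R_stud  = 0.175/(0.135×0.16×6.35) = 1.276 K/W
R_cav   = 0.175/(0.0198×0.84×6.35) = 1.657 K/W
1/R_core = 1/R_stud + 1/R_cav → R_core = 0.7208 K/W
R_outer = 0.025/(0.964×6.35) = 0.004084 K/W
R_total = 0.7281 K/W
Q = ΔT/R_total = 29/0.7281

Q ≈ 39.8 W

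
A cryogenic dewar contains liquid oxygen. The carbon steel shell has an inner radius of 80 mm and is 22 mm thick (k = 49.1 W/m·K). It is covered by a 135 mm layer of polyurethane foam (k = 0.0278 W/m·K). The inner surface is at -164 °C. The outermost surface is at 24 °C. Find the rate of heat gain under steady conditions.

Q ≈ 11.8 W

Each spherical layer contributes R = (1/r_i − 1/r_o)/(4πk):
R_carbon steel shell = (1/0.08 − 1/0.102)/(4π×49.1) = 0.00437 K/W
R_polyurethane foam = (1/0.102 − 1/0.237)/(4π×0.0278) = 15.99 K/W
R_total = 15.99 K/W
Q = ΔT/R_total = 188/15.99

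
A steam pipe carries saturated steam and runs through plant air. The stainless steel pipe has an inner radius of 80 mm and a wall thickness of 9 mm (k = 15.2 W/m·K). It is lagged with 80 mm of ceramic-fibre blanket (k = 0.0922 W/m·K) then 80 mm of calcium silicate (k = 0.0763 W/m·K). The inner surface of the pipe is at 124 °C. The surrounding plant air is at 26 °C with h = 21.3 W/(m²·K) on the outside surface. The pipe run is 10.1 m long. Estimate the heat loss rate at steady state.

Treating each annulus and film as a series resistance:
R_stainless steel pipe wall = ln(89/80)/(2π×15.2×10.1) = 1.105×10^-4 K/W
R_ceramic-fibre blanket = ln(169/89)/(2π×0.0922×10.1) = 0.1096 K/W
R_calcium silicate = ln(249/169)/(2π×0.0763×10.1) = 0.08004 K/W
R_outer film = 1/(h_o·2πr_oL) = 1/(21.3×2π×0.249×10.1) = 0.002971 K/W
R_total = 0.1927 K/W
Q = ΔT/R_total = 98/0.1927

Q ≈ 509 W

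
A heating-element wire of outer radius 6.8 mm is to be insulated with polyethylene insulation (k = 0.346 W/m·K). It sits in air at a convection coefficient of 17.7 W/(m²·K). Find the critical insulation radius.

For a cylinder r_cr = k/h = 0.346/17.7
r_cr = 19.5 mm; since the bare radius (6.8 mm) is below r_cr, adding a thin layer of insulation will *increase* heat loss.

r_cr ≈ 19.5 mm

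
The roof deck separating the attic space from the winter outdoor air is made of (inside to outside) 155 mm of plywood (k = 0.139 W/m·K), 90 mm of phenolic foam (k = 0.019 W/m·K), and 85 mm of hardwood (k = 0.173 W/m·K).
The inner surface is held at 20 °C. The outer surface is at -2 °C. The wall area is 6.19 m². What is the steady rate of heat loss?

Q ≈ 21.5 W

Series thermal resistances:
R_plywood = L/(kA) = 0.155/(0.139×6.19) = 0.1801 K/W
R_phenolic foam = L/(kA) = 0.09/(0.019×6.19) = 0.7652 K/W
R_hardwood = L/(kA) = 0.085/(0.173×6.19) = 0.07937 K/W
R_total = 1.025 K/W
Q = ΔT / R_total = 22 / 1.025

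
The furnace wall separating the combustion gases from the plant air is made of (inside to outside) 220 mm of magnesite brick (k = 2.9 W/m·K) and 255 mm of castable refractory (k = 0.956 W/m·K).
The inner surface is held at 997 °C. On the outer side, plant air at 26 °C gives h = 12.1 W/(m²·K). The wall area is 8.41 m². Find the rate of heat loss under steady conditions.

Q ≈ 19200 W

Treating each layer as a thermal resistance in series:
R_magnesite brick = L/(kA) = 0.22/(2.9×8.41) = 0.00902 K/W
R_castable refractory = L/(kA) = 0.255/(0.956×8.41) = 0.03172 K/W
R_outer film = 1/(h_o·A) = 1/(12.1×8.41) = 0.009827 K/W
R_total = 0.05056 K/W
Q = ΔT / R_total = 971 / 0.05056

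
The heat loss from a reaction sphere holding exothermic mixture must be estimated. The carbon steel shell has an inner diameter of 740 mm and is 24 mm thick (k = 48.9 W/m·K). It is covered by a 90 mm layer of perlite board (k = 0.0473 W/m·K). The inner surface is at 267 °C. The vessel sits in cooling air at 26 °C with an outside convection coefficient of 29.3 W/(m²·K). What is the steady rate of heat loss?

Radial (spherical) resistances in series:
R_carbon steel shell = (1/0.37 − 1/0.394)/(4π×48.9) = 2.679×10^-4 K/W
R_perlite board = (1/0.394 − 1/0.484)/(4π×0.0473) = 0.794 K/W
R_outer film = 1/(h·4πr_o²) = 1/(29.3×4π×0.484²) = 0.01159 K/W
R_total = 0.8059 K/W
Q = ΔT/R_total = 241/0.8059

Q ≈ 299 W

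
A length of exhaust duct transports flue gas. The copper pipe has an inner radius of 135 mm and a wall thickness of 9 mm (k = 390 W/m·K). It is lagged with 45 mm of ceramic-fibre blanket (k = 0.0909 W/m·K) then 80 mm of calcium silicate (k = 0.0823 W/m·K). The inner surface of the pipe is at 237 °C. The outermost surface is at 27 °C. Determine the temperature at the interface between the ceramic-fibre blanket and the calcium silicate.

T ≈ 151 °C

For a radial system each layer contributes R = ln(r_out/r_in)/(2πkL); films add R = 1/(hA).
R_copper pipe wall = ln(144/135)/(2π×390×1) = 2.634×10^-5 K/W
R_ceramic-fibre blanket = ln(189/144)/(2π×0.0909×1) = 0.4761 K/W
R_calcium silicate = ln(269/189)/(2π×0.0823×1) = 0.6826 K/W
R_total = 1.159 K/W
Q = ΔT/R_total = 210/1.159
Q = 181 W/m
T_interface = T_inner − Q·ΣR(inner→interface) = 237 − 181×0.4761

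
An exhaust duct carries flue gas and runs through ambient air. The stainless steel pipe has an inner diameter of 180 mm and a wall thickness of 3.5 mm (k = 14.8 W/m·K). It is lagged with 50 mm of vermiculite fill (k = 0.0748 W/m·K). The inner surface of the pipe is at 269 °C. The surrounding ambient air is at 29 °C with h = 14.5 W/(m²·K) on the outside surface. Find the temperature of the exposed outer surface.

Per-layer cylindrical resistances, series-summed:
R_stainless steel pipe wall = ln(93.5/90)/(2π×14.8×1) = 4.103×10^-4 K/W
R_vermiculite fill = ln(143.5/93.5)/(2π×0.0748×1) = 0.9115 K/W
R_outer film = 1/(h_o·2πr_oL) = 1/(14.5×2π×0.1435×1) = 0.07649 K/W
R_total = 0.9884 K/W
Q = ΔT/R_total = 240/0.9884
Q = 243 W/m
T_interface = T_inner − Q·ΣR(inner→interface) = 269 − 243×0.9119

T ≈ 47.6 °C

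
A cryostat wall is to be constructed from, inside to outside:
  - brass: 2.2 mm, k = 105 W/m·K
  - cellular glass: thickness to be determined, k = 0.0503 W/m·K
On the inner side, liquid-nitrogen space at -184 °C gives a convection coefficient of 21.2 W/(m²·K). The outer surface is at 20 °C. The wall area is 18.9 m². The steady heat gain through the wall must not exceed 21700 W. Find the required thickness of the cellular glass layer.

L ≈ 6.56 mm

Treating each layer as a thermal resistance in series:
R_inner film = 1/(h_i·A) = 1/(21.2×18.9) = 0.002496 K/W
R_brass = L/(kA) = 0.0022/(105×18.9) = 1.109×10^-6 K/W
Sum of the known resistances R_other = 0.002497 K/W
Required total resistance R_tot = ΔT/Q_allow = 204/21700 = 0.009401 K/W
R_cellular glass = R_tot − R_other = 0.006904 K/W
L = R·k·A = 0.006904×0.0503×18.9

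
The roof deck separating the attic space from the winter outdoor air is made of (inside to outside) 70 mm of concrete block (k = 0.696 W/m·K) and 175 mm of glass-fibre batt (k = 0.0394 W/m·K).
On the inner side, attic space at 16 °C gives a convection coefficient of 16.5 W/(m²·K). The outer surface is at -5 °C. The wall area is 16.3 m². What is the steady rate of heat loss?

Thermal resistances in series:
R_inner film = 1/(h_i·A) = 1/(16.5×16.3) = 0.003718 K/W
R_concrete block = L/(kA) = 0.07/(0.696×16.3) = 0.00617 K/W
R_glass-fibre batt = L/(kA) = 0.175/(0.0394×16.3) = 0.2725 K/W
R_total = 0.2824 K/W
Q = ΔT / R_total = 21 / 0.2824

Q ≈ 74.4 W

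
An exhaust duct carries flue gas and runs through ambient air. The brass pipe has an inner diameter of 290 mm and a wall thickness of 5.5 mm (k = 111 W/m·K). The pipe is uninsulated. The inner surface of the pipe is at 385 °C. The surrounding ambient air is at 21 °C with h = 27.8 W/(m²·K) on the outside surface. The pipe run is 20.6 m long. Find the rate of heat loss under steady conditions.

Radial resistances (cylindrical: R_cond = ln(r_o/r_i)/(2πkL), R_conv = 1/(h·2πrL)):
R_brass pipe wall = ln(150.5/145)/(2π×111×20.6) = 2.591×10^-6 K/W
R_outer film = 1/(h_o·2πr_oL) = 1/(27.8×2π×0.1505×20.6) = 0.001847 K/W
R_total = 0.001849 K/W
Q = ΔT/R_total = 364/0.001849

Q ≈ 197000 W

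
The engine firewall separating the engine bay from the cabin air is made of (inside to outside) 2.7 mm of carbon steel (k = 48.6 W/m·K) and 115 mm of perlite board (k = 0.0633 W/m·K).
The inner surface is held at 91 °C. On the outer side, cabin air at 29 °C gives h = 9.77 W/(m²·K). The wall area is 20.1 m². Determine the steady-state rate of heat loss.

Thermal resistances in series:
R_carbon steel = L/(kA) = 0.0027/(48.6×20.1) = 2.764×10^-6 K/W
R_perlite board = L/(kA) = 0.115/(0.0633×20.1) = 0.09039 K/W
R_outer film = 1/(h_o·A) = 1/(9.77×20.1) = 0.005092 K/W
R_total = 0.09548 K/W
Q = ΔT / R_total = 62 / 0.09548

Q ≈ 649 W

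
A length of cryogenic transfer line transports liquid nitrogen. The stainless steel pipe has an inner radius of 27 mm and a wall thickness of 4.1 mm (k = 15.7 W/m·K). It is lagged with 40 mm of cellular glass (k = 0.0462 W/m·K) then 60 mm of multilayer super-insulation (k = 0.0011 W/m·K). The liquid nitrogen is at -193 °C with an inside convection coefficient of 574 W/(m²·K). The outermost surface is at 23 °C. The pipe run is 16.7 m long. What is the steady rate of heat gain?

For a radial system each layer contributes R = ln(r_out/r_in)/(2πkL); films add R = 1/(hA).
R_inner film = 1/(h_i·2πr₁L) = 1/(574×2π×0.027×16.7) = 6.149×10^-4 K/W
R_stainless steel pipe wall = ln(31.1/27)/(2π×15.7×16.7) = 8.582×10^-5 K/W
R_cellular glass = ln(71.1/31.1)/(2π×0.0462×16.7) = 0.1706 K/W
R_multilayer super-insulation = ln(131.1/71.1)/(2π×0.0011×16.7) = 5.301 K/W
R_total = 5.472 K/W
Q = ΔT/R_total = 216/5.472

Q ≈ 39.5 W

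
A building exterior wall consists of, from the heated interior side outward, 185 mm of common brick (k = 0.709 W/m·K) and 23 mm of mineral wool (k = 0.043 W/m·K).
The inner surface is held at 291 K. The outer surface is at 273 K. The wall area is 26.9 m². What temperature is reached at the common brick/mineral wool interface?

Thermal resistances in series:
R_common brick = L/(kA) = 0.185/(0.709×26.9) = 0.0097 K/W
R_mineral wool = L/(kA) = 0.023/(0.043×26.9) = 0.01988 K/W
R_total = 0.02958 K/W;  Q = ΔT/R_total = 18/0.02958 = 608.4 W
T_interface = T_inner − Q·ΣR(inner→interface) = 291 − 608×0.0097

T ≈ 285 K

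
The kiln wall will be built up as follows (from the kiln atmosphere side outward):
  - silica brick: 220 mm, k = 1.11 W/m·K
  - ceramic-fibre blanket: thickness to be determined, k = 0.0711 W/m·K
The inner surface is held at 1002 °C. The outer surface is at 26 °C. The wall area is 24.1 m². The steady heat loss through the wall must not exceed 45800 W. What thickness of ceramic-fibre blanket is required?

L ≈ 22.4 mm

Series thermal resistances:
R_silica brick = L/(kA) = 0.22/(1.11×24.1) = 0.008224 K/W
Sum of the known resistances R_other = 0.008224 K/W
Required total resistance R_tot = ΔT/Q_allow = 976/45800 = 0.02131 K/W
R_ceramic-fibre blanket = R_tot − R_other = 0.01309 K/W
L = R·k·A = 0.01309×0.0711×24.1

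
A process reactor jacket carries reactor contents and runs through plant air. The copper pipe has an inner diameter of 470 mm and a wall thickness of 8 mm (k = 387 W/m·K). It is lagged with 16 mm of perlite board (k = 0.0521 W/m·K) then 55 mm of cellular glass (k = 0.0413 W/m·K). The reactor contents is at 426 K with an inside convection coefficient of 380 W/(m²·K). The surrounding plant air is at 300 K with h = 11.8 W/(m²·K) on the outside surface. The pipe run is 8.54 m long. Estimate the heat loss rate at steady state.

Q ≈ 1100 W

Per-layer cylindrical resistances, series-summed:
R_inner film = 1/(h_i·2πr₁L) = 1/(380×2π×0.235×8.54) = 2.087×10^-4 K/W
R_copper pipe wall = ln(243/235)/(2π×387×8.54) = 1.612×10^-6 K/W
R_perlite board = ln(259/243)/(2π×0.0521×8.54) = 0.02281 K/W
R_cellular glass = ln(314/259)/(2π×0.0413×8.54) = 0.08689 K/W
R_outer film = 1/(h_o·2πr_oL) = 1/(11.8×2π×0.314×8.54) = 0.00503 K/W
R_total = 0.1149 K/W
Q = ΔT/R_total = 126/0.1149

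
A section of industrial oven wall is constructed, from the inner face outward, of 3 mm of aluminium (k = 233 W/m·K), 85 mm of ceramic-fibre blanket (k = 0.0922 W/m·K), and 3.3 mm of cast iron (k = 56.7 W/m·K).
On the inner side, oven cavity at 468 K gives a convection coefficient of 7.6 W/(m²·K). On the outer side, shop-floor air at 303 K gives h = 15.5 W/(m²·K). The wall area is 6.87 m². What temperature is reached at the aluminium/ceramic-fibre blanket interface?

Model the wall as resistances in series:
R_inner film = 1/(h_i·A) = 1/(7.6×6.87) = 0.01915 K/W
R_aluminium = L/(kA) = 0.003/(233×6.87) = 1.874×10^-6 K/W
R_ceramic-fibre blanket = L/(kA) = 0.085/(0.0922×6.87) = 0.1342 K/W
R_cast iron = L/(kA) = 0.0033/(56.7×6.87) = 8.472×10^-6 K/W
R_outer film = 1/(h_o·A) = 1/(15.5×6.87) = 0.009391 K/W
R_total = 0.1627 K/W;  Q = ΔT/R_total = 165/0.1627 = 1014 W
T_interface = T_inner − Q·ΣR(inner→interface) = 468 − 1010×0.01915

T ≈ 449 K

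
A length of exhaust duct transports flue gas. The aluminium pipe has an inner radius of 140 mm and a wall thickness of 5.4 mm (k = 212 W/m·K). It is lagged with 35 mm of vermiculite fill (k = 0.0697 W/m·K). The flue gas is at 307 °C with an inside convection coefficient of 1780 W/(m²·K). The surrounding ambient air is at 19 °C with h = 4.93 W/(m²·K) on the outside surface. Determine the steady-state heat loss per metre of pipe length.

q′ ≈ 428 W/m

Per-layer cylindrical resistances, series-summed:
R_inner film = 1/(h_i·2πr₁L) = 1/(1780×2π×0.14×1) = 6.387×10^-4 K/W
R_aluminium pipe wall = ln(145.4/140)/(2π×212×1) = 2.841×10^-5 K/W
R_vermiculite fill = ln(180.4/145.4)/(2π×0.0697×1) = 0.4925 K/W
R_outer film = 1/(h_o·2πr_oL) = 1/(4.93×2π×0.1804×1) = 0.179 K/W
R_total = 0.6721 K/W
Q = ΔT/R_total = 288/0.6721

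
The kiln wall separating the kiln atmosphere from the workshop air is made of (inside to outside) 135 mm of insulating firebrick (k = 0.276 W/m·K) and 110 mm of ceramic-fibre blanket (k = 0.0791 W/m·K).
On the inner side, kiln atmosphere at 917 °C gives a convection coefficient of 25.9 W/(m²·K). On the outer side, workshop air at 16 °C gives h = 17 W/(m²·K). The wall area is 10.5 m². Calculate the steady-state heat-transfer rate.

Q ≈ 4780 W

Model the wall as resistances in series:
R_inner film = 1/(h_i·A) = 1/(25.9×10.5) = 0.003677 K/W
R_insulating firebrick = L/(kA) = 0.135/(0.276×10.5) = 0.04658 K/W
R_ceramic-fibre blanket = L/(kA) = 0.11/(0.0791×10.5) = 0.1324 K/W
R_outer film = 1/(h_o·A) = 1/(17×10.5) = 0.005602 K/W
R_total = 0.1883 K/W
Q = ΔT / R_total = 901 / 0.1883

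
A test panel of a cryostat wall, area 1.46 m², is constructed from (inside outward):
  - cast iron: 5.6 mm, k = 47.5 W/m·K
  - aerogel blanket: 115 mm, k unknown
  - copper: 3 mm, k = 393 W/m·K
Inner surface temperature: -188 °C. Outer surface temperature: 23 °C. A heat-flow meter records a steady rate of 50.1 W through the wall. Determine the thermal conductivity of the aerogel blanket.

Model the wall as resistances in series:
R_cast iron = L/(kA) = 0.0056/(47.5×1.46) = 8.075×10^-5 K/W
R_copper = L/(kA) = 0.003/(393×1.46) = 5.228×10^-6 K/W
Sum of known resistances R_other = 8.598×10^-5 K/W
Total R = ΔT/Q = 211/50.1 = 4.212 K/W
R_aerogel blanket = R_total − R_other = 4.211 K/W
k = L/(R·A) = 0.115/(4.211×1.46)

k ≈ 0.0187 W/(m·K)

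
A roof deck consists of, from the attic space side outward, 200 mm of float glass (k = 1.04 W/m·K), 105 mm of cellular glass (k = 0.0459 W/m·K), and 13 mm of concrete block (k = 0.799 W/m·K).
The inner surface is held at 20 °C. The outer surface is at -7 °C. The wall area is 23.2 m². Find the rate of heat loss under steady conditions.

Q ≈ 251 W

Series thermal resistances:
R_float glass = L/(kA) = 0.2/(1.04×23.2) = 0.008289 K/W
R_cellular glass = L/(kA) = 0.105/(0.0459×23.2) = 0.0986 K/W
R_concrete block = L/(kA) = 0.013/(0.799×23.2) = 7.013×10^-4 K/W
R_total = 0.1076 K/W
Q = ΔT / R_total = 27 / 0.1076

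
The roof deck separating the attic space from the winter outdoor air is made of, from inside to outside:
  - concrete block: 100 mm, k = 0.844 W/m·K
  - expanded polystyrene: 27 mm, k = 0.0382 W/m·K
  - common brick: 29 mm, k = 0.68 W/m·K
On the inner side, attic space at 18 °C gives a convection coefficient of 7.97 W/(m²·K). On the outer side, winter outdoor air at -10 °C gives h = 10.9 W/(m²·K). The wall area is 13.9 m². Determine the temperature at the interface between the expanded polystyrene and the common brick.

T ≈ -6.53 °C

Using the resistance-network approach (series):
R_inner film = 1/(h_i·A) = 1/(7.97×13.9) = 0.009027 K/W
R_concrete block = L/(kA) = 0.1/(0.844×13.9) = 0.008524 K/W
R_expanded polystyrene = L/(kA) = 0.027/(0.0382×13.9) = 0.05085 K/W
R_common brick = L/(kA) = 0.029/(0.68×13.9) = 0.003068 K/W
R_outer film = 1/(h_o·A) = 1/(10.9×13.9) = 0.0066 K/W
R_total = 0.07807 K/W;  Q = ΔT/R_total = 28/0.07807 = 358.7 W
T_interface = T_inner − Q·ΣR(inner→interface) = 18 − 359×0.0684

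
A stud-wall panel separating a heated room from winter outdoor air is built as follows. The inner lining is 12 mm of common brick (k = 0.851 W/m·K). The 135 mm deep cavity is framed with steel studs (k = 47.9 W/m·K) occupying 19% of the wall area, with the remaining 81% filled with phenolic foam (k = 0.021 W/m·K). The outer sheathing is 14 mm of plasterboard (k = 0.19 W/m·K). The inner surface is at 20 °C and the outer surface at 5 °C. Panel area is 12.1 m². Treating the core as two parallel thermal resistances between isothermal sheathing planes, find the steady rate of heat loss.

Sheathing layers in series; stud and cavity paths in parallel between them.
R_inner = 0.012/(0.851×12.1) = 0.001165 K/W
R_stud  = 0.135/(47.9×0.19×12.1) = 0.001226 K/W
R_cav   = 0.135/(0.021×0.81×12.1) = 0.6559 K/W
1/R_core = 1/R_stud + 1/R_cav → R_core = 0.001224 K/W
R_outer = 0.014/(0.19×12.1) = 0.00609 K/W
R_total = 0.008479 K/W
Q = ΔT/R_total = 15/0.008479

Q ≈ 1770 W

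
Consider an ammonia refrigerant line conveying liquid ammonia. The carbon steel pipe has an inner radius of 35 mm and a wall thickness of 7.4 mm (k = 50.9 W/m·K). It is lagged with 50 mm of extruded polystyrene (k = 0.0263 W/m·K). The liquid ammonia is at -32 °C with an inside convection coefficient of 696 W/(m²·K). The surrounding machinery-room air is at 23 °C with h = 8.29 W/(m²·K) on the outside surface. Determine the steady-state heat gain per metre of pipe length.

q′ ≈ 11.2 W/m

Treating each annulus and film as a series resistance:
R_inner film = 1/(h_i·2πr₁L) = 1/(696×2π×0.035×1) = 0.006533 K/W
R_carbon steel pipe wall = ln(42.4/35)/(2π×50.9×1) = 5.997×10^-4 K/W
R_extruded polystyrene = ln(92.4/42.4)/(2π×0.0263×1) = 4.714 K/W
R_outer film = 1/(h_o·2πr_oL) = 1/(8.29×2π×0.0924×1) = 0.2078 K/W
R_total = 4.929 K/W
Q = ΔT/R_total = 55/4.929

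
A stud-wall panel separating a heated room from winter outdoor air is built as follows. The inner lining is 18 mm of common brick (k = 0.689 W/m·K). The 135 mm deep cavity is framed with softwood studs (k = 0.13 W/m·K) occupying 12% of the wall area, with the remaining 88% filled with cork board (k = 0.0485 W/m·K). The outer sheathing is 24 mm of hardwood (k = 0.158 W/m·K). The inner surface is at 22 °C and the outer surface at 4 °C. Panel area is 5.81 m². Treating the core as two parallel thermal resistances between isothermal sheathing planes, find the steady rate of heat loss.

Q ≈ 41.9 W

Sheathing layers in series; stud and cavity paths in parallel between them.
R_inner = 0.018/(0.689×5.81) = 0.004497 K/W
R_stud  = 0.135/(0.13×0.12×5.81) = 1.489 K/W
R_cav   = 0.135/(0.0485×0.88×5.81) = 0.5444 K/W
1/R_core = 1/R_stud + 1/R_cav → R_core = 0.3987 K/W
R_outer = 0.024/(0.158×5.81) = 0.02614 K/W
R_total = 0.4293 K/W
Q = ΔT/R_total = 18/0.4293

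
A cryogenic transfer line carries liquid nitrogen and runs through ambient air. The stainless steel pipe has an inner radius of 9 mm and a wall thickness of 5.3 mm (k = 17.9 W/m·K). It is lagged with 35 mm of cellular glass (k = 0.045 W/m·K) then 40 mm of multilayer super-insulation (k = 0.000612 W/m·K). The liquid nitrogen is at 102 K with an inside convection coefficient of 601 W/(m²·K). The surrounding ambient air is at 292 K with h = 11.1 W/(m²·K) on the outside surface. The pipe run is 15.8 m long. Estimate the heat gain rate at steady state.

For a radial system each layer contributes R = ln(r_out/r_in)/(2πkL); films add R = 1/(hA).
R_inner film = 1/(h_i·2πr₁L) = 1/(601×2π×0.009×15.8) = 0.001862 K/W
R_stainless steel pipe wall = ln(14.3/9)/(2π×17.9×15.8) = 2.606×10^-4 K/W
R_cellular glass = ln(49.3/14.3)/(2π×0.045×15.8) = 0.277 K/W
R_multilayer super-insulation = ln(89.3/49.3)/(2π×0.000612×15.8) = 9.778 K/W
R_outer film = 1/(h_o·2πr_oL) = 1/(11.1×2π×0.0893×15.8) = 0.01016 K/W
R_total = 10.07 K/W
Q = ΔT/R_total = 190/10.07

Q ≈ 18.9 W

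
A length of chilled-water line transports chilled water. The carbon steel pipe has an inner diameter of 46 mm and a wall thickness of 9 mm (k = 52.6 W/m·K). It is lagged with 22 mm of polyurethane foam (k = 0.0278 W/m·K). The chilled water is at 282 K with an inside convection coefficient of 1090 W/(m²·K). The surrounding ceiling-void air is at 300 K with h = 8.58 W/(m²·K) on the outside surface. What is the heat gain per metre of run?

For a radial system each layer contributes R = ln(r_out/r_in)/(2πkL); films add R = 1/(hA).
R_inner film = 1/(h_i·2πr₁L) = 1/(1090×2π×0.023×1) = 0.006348 K/W
R_carbon steel pipe wall = ln(32/23)/(2π×52.6×1) = 9.992×10^-4 K/W
R_polyurethane foam = ln(54/32)/(2π×0.0278×1) = 2.996 K/W
R_outer film = 1/(h_o·2πr_oL) = 1/(8.58×2π×0.054×1) = 0.3435 K/W
R_total = 3.346 K/W
Q = ΔT/R_total = 18/3.346

q′ ≈ 5.38 W/m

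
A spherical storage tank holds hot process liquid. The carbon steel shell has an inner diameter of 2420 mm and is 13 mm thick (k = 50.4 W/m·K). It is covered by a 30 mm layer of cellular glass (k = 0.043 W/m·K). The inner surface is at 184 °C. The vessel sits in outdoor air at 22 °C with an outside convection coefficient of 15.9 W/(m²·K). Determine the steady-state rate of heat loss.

Spherical conduction: R = (1/r_in − 1/r_out)/(4πk) per layer; series-sum.
R_carbon steel shell = (1/1.21 − 1/1.223)/(4π×50.4) = 1.387×10^-5 K/W
R_cellular glass = (1/1.223 − 1/1.253)/(4π×0.043) = 0.03623 K/W
R_outer film = 1/(h·4πr_o²) = 1/(15.9×4π×1.253²) = 0.003188 K/W
R_total = 0.03943 K/W
Q = ΔT/R_total = 162/0.03943

Q ≈ 4110 W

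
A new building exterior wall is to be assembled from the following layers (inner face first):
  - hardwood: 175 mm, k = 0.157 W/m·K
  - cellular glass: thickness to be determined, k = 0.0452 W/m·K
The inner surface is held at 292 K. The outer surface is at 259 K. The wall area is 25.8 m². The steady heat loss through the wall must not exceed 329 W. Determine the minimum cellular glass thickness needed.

L ≈ 66.6 mm

Series thermal resistances:
R_hardwood = L/(kA) = 0.175/(0.157×25.8) = 0.0432 K/W
Sum of the known resistances R_other = 0.0432 K/W
Required total resistance R_tot = ΔT/Q_allow = 33/329 = 0.1003 K/W
R_cellular glass = R_tot − R_other = 0.0571 K/W
L = R·k·A = 0.0571×0.0452×25.8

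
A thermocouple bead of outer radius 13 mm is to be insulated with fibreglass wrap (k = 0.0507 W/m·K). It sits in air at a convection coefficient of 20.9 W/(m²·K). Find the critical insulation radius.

r_cr ≈ 4.85 mm

For a sphere r_cr = 2k/h = 2×0.0507/20.9
r_cr = 4.85 mm; since the bare radius (13 mm) is above r_cr, any added insulation will reduce heat loss.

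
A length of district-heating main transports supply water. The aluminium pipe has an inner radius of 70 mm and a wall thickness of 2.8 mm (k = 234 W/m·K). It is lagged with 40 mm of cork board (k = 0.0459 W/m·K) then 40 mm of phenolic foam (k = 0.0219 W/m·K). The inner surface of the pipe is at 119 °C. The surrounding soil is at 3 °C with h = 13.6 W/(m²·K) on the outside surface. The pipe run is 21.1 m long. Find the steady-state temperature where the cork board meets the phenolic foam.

T ≈ 72.7 °C

Cylindrical conduction, so R = ln(r₂/r₁)/(2πkL) per layer, in series:
R_aluminium pipe wall = ln(72.8/70)/(2π×234×21.1) = 1.264×10^-6 K/W
R_cork board = ln(112.8/72.8)/(2π×0.0459×21.1) = 0.07196 K/W
R_phenolic foam = ln(152.8/112.8)/(2π×0.0219×21.1) = 0.1045 K/W
R_outer film = 1/(h_o·2πr_oL) = 1/(13.6×2π×0.1528×21.1) = 0.00363 K/W
R_total = 0.1801 K/W
Q = ΔT/R_total = 116/0.1801
Q = 644 W
T_interface = T_inner − Q·ΣR(inner→interface) = 119 − 644×0.07196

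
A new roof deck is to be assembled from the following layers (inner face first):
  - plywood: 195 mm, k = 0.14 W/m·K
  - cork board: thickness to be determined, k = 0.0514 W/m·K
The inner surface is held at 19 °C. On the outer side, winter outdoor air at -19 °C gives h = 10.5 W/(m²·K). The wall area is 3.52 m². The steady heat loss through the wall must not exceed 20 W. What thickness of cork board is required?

Model the wall as resistances in series:
R_plywood = L/(kA) = 0.195/(0.14×3.52) = 0.3957 K/W
R_outer film = 1/(h_o·A) = 1/(10.5×3.52) = 0.02706 K/W
Sum of the known resistances R_other = 0.4228 K/W
Required total resistance R_tot = ΔT/Q_allow = 38/20 = 1.9 K/W
R_cork board = R_tot − R_other = 1.477 K/W
L = R·k·A = 1.477×0.0514×3.52

L ≈ 267 mm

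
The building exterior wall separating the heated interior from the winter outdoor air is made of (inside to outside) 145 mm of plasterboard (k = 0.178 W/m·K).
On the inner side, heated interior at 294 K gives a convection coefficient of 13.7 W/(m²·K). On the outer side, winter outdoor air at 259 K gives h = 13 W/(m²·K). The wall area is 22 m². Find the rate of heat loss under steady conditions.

Q ≈ 798 W

Treating each layer as a thermal resistance in series:
R_inner film = 1/(h_i·A) = 1/(13.7×22) = 0.003318 K/W
R_plasterboard = L/(kA) = 0.145/(0.178×22) = 0.03703 K/W
R_outer film = 1/(h_o·A) = 1/(13×22) = 0.003497 K/W
R_total = 0.04384 K/W
Q = ΔT / R_total = 35 / 0.04384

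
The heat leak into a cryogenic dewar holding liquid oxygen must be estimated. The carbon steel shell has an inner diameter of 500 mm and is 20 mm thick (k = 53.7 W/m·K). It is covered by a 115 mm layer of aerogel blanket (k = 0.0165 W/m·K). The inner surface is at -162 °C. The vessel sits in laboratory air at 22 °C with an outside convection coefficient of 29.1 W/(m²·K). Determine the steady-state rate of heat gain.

Q ≈ 34.4 W

For a spherical shell R = (1/r₁ − 1/r₂)/(4πk); film R = 1/(h·4πr²). In series:
R_carbon steel shell = (1/0.25 − 1/0.27)/(4π×53.7) = 4.391×10^-4 K/W
R_aerogel blanket = (1/0.27 − 1/0.385)/(4π×0.0165) = 5.336 K/W
R_outer film = 1/(h·4πr_o²) = 1/(29.1×4π×0.385²) = 0.01845 K/W
R_total = 5.354 K/W
Q = ΔT/R_total = 184/5.354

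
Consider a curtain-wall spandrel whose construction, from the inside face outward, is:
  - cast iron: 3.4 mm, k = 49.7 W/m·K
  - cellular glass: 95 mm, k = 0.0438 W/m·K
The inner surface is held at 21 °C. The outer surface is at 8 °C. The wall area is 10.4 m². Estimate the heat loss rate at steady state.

Model the wall as resistances in series:
R_cast iron = L/(kA) = 0.0034/(49.7×10.4) = 6.578×10^-6 K/W
R_cellular glass = L/(kA) = 0.095/(0.0438×10.4) = 0.2086 K/W
R_total = 0.2086 K/W
Q = ΔT / R_total = 13 / 0.2086

Q ≈ 62.3 W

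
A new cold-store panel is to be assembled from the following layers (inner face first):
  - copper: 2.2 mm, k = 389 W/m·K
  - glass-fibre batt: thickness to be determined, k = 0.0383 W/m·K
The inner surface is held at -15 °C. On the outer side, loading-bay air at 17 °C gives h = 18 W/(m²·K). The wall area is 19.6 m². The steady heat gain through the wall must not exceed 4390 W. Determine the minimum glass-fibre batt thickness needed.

L ≈ 3.34 mm

Thermal resistances in series:
R_copper = L/(kA) = 0.0022/(389×19.6) = 2.885×10^-7 K/W
R_outer film = 1/(h_o·A) = 1/(18×19.6) = 0.002834 K/W
Sum of the known resistances R_other = 0.002835 K/W
Required total resistance R_tot = ΔT/Q_allow = 32/4390 = 0.007289 K/W
R_glass-fibre batt = R_tot − R_other = 0.004455 K/W
L = R·k·A = 0.004455×0.0383×19.6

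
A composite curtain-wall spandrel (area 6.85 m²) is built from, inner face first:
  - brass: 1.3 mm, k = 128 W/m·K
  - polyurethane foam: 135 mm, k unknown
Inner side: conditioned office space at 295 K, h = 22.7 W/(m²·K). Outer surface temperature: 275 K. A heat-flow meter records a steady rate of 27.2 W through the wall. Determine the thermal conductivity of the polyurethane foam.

k ≈ 0.027 W/(m·K)

Model the wall as resistances in series:
R_inner film = 1/(h_i·A) = 1/(22.7×6.85) = 0.006431 K/W
R_brass = L/(kA) = 0.0013/(128×6.85) = 1.483×10^-6 K/W
Sum of known resistances R_other = 0.006433 K/W
Total R = ΔT/Q = 20/27.2 = 0.7353 K/W
R_polyurethane foam = R_total − R_other = 0.7289 K/W
k = L/(R·A) = 0.135/(0.7289×6.85)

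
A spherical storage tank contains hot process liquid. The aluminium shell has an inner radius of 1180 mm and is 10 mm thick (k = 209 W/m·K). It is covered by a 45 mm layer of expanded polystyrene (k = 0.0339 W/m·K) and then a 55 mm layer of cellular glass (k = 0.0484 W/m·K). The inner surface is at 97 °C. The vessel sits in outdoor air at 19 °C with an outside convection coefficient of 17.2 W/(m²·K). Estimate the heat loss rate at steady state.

Q ≈ 594 W

Each spherical layer contributes R = (1/r_i − 1/r_o)/(4πk):
R_aluminium shell = (1/1.18 − 1/1.19)/(4π×209) = 2.712×10^-6 K/W
R_expanded polystyrene = (1/1.19 − 1/1.235)/(4π×0.0339) = 0.07188 K/W
R_cellular glass = (1/1.235 − 1/1.29)/(4π×0.0484) = 0.05676 K/W
R_outer film = 1/(h·4πr_o²) = 1/(17.2×4π×1.29²) = 0.00278 K/W
R_total = 0.1314 K/W
Q = ΔT/R_total = 78/0.1314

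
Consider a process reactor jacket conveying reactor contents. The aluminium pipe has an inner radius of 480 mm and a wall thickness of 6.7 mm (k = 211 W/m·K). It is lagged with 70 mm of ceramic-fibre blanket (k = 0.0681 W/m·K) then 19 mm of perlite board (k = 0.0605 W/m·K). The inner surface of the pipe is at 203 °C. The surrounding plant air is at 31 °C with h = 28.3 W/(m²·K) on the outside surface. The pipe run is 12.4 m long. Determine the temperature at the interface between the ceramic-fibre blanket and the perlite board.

T ≈ 71.9 °C

For a radial system each layer contributes R = ln(r_out/r_in)/(2πkL); films add R = 1/(hA).
R_aluminium pipe wall = ln(486.7/480)/(2π×211×12.4) = 8.432×10^-7 K/W
R_ceramic-fibre blanket = ln(556.7/486.7)/(2π×0.0681×12.4) = 0.02533 K/W
R_perlite board = ln(575.7/556.7)/(2π×0.0605×12.4) = 0.00712 K/W
R_outer film = 1/(h_o·2πr_oL) = 1/(28.3×2π×0.5757×12.4) = 7.878×10^-4 K/W
R_total = 0.03324 K/W
Q = ΔT/R_total = 172/0.03324
Q = 5180 W
T_interface = T_inner − Q·ΣR(inner→interface) = 203 − 5180×0.02533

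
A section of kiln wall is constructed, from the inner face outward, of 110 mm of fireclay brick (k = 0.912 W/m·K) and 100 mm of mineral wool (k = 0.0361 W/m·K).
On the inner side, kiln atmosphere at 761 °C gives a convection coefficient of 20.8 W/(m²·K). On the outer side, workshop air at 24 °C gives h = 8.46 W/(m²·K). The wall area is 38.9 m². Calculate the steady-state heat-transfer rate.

Q ≈ 9380 W

Model the wall as resistances in series:
R_inner film = 1/(h_i·A) = 1/(20.8×38.9) = 0.001236 K/W
R_fireclay brick = L/(kA) = 0.11/(0.912×38.9) = 0.003101 K/W
R_mineral wool = L/(kA) = 0.1/(0.0361×38.9) = 0.07121 K/W
R_outer film = 1/(h_o·A) = 1/(8.46×38.9) = 0.003039 K/W
R_total = 0.07859 K/W
Q = ΔT / R_total = 737 / 0.07859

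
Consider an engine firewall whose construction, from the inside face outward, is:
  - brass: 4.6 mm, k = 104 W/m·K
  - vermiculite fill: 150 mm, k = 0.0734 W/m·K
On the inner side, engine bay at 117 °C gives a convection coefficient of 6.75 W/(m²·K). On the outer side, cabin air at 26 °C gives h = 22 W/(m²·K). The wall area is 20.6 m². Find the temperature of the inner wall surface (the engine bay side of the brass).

Series thermal resistances:
R_inner film = 1/(h_i·A) = 1/(6.75×20.6) = 0.007192 K/W
R_brass = L/(kA) = 0.0046/(104×20.6) = 2.147×10^-6 K/W
R_vermiculite fill = L/(kA) = 0.15/(0.0734×20.6) = 0.0992 K/W
R_outer film = 1/(h_o·A) = 1/(22×20.6) = 0.002207 K/W
R_total = 0.1086 K/W;  Q = ΔT/R_total = 91/0.1086 = 837.9 W
T_interface = T_inner − Q·ΣR(inner→interface) = 117 − 838×0.007192

T ≈ 111 °C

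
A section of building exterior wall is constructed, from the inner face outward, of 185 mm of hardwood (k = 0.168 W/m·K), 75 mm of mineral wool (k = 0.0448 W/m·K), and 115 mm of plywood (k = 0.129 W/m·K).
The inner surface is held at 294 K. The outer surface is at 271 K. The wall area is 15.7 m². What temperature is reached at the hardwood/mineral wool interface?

Using the resistance-network approach (series):
R_hardwood = L/(kA) = 0.185/(0.168×15.7) = 0.07014 K/W
R_mineral wool = L/(kA) = 0.075/(0.0448×15.7) = 0.1066 K/W
R_plywood = L/(kA) = 0.115/(0.129×15.7) = 0.05678 K/W
R_total = 0.2336 K/W;  Q = ΔT/R_total = 23/0.2336 = 98.48 W
T_interface = T_inner − Q·ΣR(inner→interface) = 294 − 98.5×0.07014

T ≈ 287 K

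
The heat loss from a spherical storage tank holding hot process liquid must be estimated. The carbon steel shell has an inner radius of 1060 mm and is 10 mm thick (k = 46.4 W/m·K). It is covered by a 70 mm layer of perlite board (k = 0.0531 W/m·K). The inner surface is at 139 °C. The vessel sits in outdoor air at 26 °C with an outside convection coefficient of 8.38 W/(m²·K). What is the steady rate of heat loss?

Q ≈ 1210 W

Radial (spherical) resistances in series:
R_carbon steel shell = (1/1.06 − 1/1.07)/(4π×46.4) = 1.512×10^-5 K/W
R_perlite board = (1/1.07 − 1/1.14)/(4π×0.0531) = 0.086 K/W
R_outer film = 1/(h·4πr_o²) = 1/(8.38×4π×1.14²) = 0.007307 K/W
R_total = 0.09332 K/W
Q = ΔT/R_total = 113/0.09332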